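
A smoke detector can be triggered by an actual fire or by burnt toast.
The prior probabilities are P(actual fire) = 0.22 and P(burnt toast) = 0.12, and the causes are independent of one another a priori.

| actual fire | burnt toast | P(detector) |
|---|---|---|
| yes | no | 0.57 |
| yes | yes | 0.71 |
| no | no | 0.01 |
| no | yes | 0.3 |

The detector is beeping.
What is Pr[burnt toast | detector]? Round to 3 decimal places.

Sum P(detector|·) weighted by the priors over the 4 (actual fire, burnt toast) configurations:
  P(detector) = 0.01·0.78·0.88 + 0.3·0.78·0.12 + 0.57·0.22·0.88 + 0.71·0.22·0.12
        = 0.006864 + 0.028080 + 0.110352 + 0.018744 = 0.164040
Keeping only the burnt toast-present terms gives 0.046824, so
  P(burnt toast | detector) = 0.046824 / 0.164040 ≈ 0.285

Pr[burnt toast | detector] ≈ 0.285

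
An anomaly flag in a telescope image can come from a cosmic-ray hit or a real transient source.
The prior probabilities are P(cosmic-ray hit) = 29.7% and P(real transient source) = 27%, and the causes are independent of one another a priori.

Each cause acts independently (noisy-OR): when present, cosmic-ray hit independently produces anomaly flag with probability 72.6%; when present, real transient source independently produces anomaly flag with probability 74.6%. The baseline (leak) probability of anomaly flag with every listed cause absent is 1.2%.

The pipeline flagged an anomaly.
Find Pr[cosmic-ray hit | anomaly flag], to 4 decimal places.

Under noisy-OR, P(anomaly flag | causes) = 1 − (1−0.012)·∏(1−qᵢ) over the active causes.
P(anomaly flag) = 0.012×0.703×0.73 + 0.749048×0.703×0.27 + 0.729288×0.297×0.73 + 0.931239×0.297×0.27 = 0.006158 + 0.142177 + 0.158117 + 0.074676 = 0.381128
Restricting to configurations with cosmic-ray hit present: 0.158117 + 0.074676 = 0.232793.
P(cosmic-ray hit | anomaly flag) = 0.232793 / 0.381128 ≈ 0.6108

Pr[cosmic-ray hit | anomaly flag] ≈ 0.6108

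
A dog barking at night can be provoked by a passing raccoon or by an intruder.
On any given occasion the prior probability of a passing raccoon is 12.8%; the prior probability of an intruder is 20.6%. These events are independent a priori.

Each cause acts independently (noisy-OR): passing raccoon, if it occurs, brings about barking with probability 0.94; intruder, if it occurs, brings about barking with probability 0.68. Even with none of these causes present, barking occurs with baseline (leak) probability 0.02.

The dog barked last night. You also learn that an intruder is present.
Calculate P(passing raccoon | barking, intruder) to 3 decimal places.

P(passing raccoon | barking, intruder) ≈ 0.173

Under noisy-OR, P(barking | causes) = 1 − (1−0.02)·∏(1−qᵢ) over the active causes.
Sum P(barking|·) weighted by the priors over both values of passing raccoon:
  P(barking | intruder) = 0.6864×0.872 + 0.981184×0.128
        = 0.598541 + 0.125592 = 0.724133
The terms with passing raccoon present sum to 0.125592, so
  P(passing raccoon | barking, intruder) = 0.125592 / 0.724133 ≈ 0.173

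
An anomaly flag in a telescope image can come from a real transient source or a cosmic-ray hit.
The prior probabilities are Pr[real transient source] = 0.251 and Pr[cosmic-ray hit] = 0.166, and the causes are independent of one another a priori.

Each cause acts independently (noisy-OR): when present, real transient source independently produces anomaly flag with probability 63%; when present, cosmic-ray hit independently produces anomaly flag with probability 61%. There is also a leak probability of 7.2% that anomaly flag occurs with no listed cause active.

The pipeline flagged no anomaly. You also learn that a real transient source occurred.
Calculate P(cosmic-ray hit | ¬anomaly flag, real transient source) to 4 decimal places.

Under noisy-OR, P(anomaly flag | causes) = 1 − (1−0.072)·∏(1−qᵢ) over the active causes.
Numerator (weight on configurations with cosmic-ray hit): 0.13391×0.166 = 0.022229
Denominator P(¬anomaly flag | real transient source): 0.34336×0.834 + 0.13391×0.166 = 0.308591
P(cosmic-ray hit | ¬anomaly flag, real transient source) = 0.022229/0.308591 ≈ 0.0720

P(cosmic-ray hit | ¬anomaly flag, real transient source) ≈ 0.0720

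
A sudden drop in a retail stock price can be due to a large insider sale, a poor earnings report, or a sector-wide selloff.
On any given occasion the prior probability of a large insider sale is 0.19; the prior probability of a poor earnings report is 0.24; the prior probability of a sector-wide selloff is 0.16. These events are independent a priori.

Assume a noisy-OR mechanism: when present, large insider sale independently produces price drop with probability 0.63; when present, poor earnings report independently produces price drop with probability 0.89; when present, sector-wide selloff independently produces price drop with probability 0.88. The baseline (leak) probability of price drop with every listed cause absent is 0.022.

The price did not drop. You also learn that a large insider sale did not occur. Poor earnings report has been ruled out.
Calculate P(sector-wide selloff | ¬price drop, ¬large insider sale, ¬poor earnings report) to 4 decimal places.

P(sector-wide selloff | ¬price drop, ¬large insider sale, ¬poor earnings report) ≈ 0.0223

Under noisy-OR, P(price drop | causes) = 1 − (1−0.022)·∏(1−qᵢ) over the active causes.
P(¬price drop | ¬large insider sale, ¬poor earnings report) = 0.978*0.84 + 0.11736*0.16 = 0.821520 + 0.018778 = 0.840298
Of this, 0.018778 comes from 0.11736*0.16 (the sector-wide selloff=true cases).
So P(sector-wide selloff | ¬price drop, ¬large insider sale, ¬poor earnings report) = 0.018778/0.840298 ≈ 0.0223.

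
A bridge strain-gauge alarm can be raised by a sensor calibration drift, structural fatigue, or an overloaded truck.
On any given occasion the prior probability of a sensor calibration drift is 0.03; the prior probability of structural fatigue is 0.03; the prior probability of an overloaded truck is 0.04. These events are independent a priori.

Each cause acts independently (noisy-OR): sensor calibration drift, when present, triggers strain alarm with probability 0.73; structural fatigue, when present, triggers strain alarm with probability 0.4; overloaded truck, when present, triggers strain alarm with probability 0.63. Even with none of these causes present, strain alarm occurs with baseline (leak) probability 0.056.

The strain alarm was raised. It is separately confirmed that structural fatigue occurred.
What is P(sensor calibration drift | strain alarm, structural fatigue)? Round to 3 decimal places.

P(sensor calibration drift | strain alarm, structural fatigue) ≈ 0.055

Under noisy-OR, P(strain alarm | causes) = 1 − (1−0.056)·∏(1−qᵢ) over the active causes.
Sum P(strain alarm|·) weighted by the priors over the 4 (sensor calibration drift, overloaded truck) configurations:
  P(strain alarm | structural fatigue) = 0.4336×0.97×0.96 + 0.790432×0.97×0.04 + 0.847072×0.03×0.96 + 0.943417×0.03×0.04
        = 0.403768 + 0.030669 + 0.024396 + 0.001132 = 0.459965
The terms with sensor calibration drift present sum to 0.025528, so
  P(sensor calibration drift | strain alarm, structural fatigue) = 0.025528 / 0.459965 ≈ 0.055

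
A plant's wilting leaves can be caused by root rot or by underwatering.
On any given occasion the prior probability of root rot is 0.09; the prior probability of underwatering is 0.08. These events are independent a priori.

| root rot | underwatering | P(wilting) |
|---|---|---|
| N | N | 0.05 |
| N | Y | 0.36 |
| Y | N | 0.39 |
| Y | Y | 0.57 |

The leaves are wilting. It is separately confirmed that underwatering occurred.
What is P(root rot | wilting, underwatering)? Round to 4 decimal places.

P(wilting | underwatering) = 0.36×0.91 + 0.57×0.09 = 0.327600 + 0.051300 = 0.378900
Restricting to configurations with root rot present: 0.57×0.09 = 0.051300.
P(root rot | wilting, underwatering) = 0.051300 / 0.378900 ≈ 0.1354

P(root rot | wilting, underwatering) ≈ 0.1354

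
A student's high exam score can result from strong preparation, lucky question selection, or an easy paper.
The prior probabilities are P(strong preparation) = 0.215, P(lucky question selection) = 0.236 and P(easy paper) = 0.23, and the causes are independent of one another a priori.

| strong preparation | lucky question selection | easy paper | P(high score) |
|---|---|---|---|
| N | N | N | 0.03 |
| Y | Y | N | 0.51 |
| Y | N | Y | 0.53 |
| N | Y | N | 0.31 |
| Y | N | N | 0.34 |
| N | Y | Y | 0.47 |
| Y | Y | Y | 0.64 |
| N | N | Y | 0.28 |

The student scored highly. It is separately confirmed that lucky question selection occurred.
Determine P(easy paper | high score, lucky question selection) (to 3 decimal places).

P(high score | lucky question selection) = 0.31*0.785*0.77 + 0.47*0.785*0.23 + 0.51*0.215*0.77 + 0.64*0.215*0.23 = 0.187380 + 0.084859 + 0.084431 + 0.031648 = 0.388318
Restricting to configurations with easy paper present: 0.084859 + 0.031648 = 0.116507.
Hence the posterior is 0.116507/0.388318 ≈ 0.300.

P(easy paper | high score, lucky question selection) ≈ 0.300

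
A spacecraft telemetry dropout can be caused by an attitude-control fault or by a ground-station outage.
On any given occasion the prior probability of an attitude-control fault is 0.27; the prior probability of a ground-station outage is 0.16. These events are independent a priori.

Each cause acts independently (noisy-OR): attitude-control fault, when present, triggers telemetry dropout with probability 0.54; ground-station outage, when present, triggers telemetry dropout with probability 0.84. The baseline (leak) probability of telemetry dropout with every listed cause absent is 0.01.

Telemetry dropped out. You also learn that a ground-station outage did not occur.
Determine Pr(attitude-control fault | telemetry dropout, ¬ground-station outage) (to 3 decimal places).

Pr(attitude-control fault | telemetry dropout, ¬ground-station outage) ≈ 0.953

Under noisy-OR, P(telemetry dropout | causes) = 1 − (1−0.01)·∏(1−qᵢ) over the active causes.
Numerator (weight on configurations with attitude-control fault): 0.5446·0.27 = 0.147042
Denominator P(telemetry dropout | ¬ground-station outage): 0.01·0.73 + 0.5446·0.27 = 0.154342
P(attitude-control fault | telemetry dropout, ¬ground-station outage) = 0.147042/0.154342 ≈ 0.953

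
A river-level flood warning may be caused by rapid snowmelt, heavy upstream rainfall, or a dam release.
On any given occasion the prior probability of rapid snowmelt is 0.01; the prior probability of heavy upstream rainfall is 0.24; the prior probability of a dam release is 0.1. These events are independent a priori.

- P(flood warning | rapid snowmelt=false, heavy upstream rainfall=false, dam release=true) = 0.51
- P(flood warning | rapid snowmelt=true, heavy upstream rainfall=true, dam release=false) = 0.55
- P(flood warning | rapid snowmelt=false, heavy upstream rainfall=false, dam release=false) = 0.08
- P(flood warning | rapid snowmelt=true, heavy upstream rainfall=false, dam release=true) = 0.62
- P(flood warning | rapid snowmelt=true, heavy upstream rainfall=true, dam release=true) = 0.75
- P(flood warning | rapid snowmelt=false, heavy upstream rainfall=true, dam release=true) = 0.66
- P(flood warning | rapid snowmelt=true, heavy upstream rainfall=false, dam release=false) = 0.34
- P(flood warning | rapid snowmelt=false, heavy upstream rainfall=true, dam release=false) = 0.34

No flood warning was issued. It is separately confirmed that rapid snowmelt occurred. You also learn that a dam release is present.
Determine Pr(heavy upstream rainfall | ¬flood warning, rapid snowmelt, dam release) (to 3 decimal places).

By total probability over both values of heavy upstream rainfall:
  P(¬flood warning | rapid snowmelt, dam release) = 0.38×0.76 + 0.25×0.24
        = 0.288800 + 0.060000 = 0.348800
Keeping only the heavy upstream rainfall-present terms gives 0.060000, so
  P(heavy upstream rainfall | ¬flood warning, rapid snowmelt, dam release) = 0.060000 / 0.348800 ≈ 0.172

Pr(heavy upstream rainfall | ¬flood warning, rapid snowmelt, dam release) ≈ 0.172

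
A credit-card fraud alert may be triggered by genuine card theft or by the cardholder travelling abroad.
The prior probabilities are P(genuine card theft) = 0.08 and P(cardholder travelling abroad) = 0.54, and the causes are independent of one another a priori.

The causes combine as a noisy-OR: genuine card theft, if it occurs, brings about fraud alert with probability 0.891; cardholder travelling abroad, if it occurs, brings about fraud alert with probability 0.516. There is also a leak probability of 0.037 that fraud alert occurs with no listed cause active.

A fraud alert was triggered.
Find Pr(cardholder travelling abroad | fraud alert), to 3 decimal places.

Under noisy-OR, P(fraud alert | causes) = 1 − (1−0.037)·∏(1−qᵢ) over the active causes.
Sum P(fraud alert|·) weighted by the priors over the 4 (genuine card theft, cardholder travelling abroad) configurations:
  P(fraud alert) = 0.037×0.92×0.46 + 0.533908×0.92×0.54 + 0.895033×0.08×0.46 + 0.949196×0.08×0.54
        = 0.015658 + 0.265245 + 0.032937 + 0.041005 = 0.354845
Keeping only the cardholder travelling abroad-present terms gives 0.306250, so
  P(cardholder travelling abroad | fraud alert) = 0.306250 / 0.354845 ≈ 0.863

Pr(cardholder travelling abroad | fraud alert) ≈ 0.863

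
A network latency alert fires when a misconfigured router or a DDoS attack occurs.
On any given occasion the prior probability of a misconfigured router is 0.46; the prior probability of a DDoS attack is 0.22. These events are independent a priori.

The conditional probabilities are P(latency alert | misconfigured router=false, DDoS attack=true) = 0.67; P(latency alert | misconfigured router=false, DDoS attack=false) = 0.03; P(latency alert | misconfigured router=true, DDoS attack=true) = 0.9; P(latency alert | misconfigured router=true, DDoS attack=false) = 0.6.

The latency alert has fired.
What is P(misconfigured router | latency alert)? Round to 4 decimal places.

P(misconfigured router | latency alert) ≈ 0.7686

Weight on misconfigured router=true, given the evidence: 0.215280 + 0.091080 = 0.306360
Normalizer over all consistent configurations: 0.03*0.54*0.78 + 0.67*0.54*0.22 + 0.6*0.46*0.78 + 0.9*0.46*0.22 = 0.398592
Posterior = 0.306360 / 0.398592 ≈ 0.7686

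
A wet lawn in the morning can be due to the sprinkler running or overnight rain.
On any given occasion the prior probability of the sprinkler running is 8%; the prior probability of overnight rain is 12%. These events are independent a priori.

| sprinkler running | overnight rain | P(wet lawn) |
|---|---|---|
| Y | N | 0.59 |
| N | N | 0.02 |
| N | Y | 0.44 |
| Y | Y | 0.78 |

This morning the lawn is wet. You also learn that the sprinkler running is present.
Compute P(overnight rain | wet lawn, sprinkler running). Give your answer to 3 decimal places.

P(overnight rain | wet lawn, sprinkler running) ≈ 0.153

Weight on overnight rain=true, given the evidence: 0.78·0.12 = 0.093600
Denominator P(wet lawn | sprinkler running): 0.59·0.88 + 0.78·0.12 = 0.612800
Posterior = 0.093600 / 0.612800 ≈ 0.153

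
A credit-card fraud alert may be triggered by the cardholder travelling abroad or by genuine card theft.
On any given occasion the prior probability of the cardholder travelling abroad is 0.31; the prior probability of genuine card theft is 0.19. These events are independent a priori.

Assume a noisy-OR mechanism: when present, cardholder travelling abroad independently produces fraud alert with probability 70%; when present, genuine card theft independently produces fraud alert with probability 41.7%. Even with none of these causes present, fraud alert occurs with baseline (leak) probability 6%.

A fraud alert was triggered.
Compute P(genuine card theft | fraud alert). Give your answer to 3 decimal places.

Under noisy-OR, P(fraud alert | causes) = 1 − (1−0.06)·∏(1−qᵢ) over the active causes.
P(fraud alert) = 0.06×0.69×0.81 + 0.45198×0.69×0.19 + 0.718×0.31×0.81 + 0.835594×0.31×0.19 = 0.033534 + 0.059255 + 0.180290 + 0.049216 = 0.322295
The genuine card theft-present share is 0.059255 + 0.049216 = 0.108471.
So P(genuine card theft | fraud alert) = 0.108471/0.322295 ≈ 0.337.

P(genuine card theft | fraud alert) ≈ 0.337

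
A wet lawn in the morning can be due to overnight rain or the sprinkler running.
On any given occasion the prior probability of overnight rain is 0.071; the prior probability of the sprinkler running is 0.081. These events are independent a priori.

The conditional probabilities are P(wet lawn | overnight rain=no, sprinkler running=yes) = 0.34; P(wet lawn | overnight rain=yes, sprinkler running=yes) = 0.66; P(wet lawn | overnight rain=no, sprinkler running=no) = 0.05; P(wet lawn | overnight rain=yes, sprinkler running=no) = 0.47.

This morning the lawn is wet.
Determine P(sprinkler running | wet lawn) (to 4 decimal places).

P(sprinkler running | wet lawn) ≈ 0.2860

P(wet lawn) = 0.05·0.929·0.919 + 0.34·0.929·0.081 + 0.47·0.071·0.919 + 0.66·0.071·0.081 = 0.042688 + 0.025585 + 0.030667 + 0.003796 = 0.102736
Restricting to configurations with sprinkler running present: 0.025585 + 0.003796 = 0.029381.
So P(sprinkler running | wet lawn) = 0.029381/0.102736 ≈ 0.2860.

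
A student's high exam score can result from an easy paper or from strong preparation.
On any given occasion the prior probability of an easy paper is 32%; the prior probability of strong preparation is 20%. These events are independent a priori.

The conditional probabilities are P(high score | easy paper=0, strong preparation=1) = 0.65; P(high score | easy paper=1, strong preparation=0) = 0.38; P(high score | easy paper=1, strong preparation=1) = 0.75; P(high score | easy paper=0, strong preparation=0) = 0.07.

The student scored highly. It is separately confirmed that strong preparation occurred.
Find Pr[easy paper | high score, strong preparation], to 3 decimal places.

By total probability over both values of easy paper:
  P(high score | strong preparation) = 0.65×0.68 + 0.75×0.32
        = 0.442000 + 0.240000 = 0.682000
The terms with easy paper present sum to 0.240000, so
  P(easy paper | high score, strong preparation) = 0.240000 / 0.682000 ≈ 0.352

Pr[easy paper | high score, strong preparation] ≈ 0.352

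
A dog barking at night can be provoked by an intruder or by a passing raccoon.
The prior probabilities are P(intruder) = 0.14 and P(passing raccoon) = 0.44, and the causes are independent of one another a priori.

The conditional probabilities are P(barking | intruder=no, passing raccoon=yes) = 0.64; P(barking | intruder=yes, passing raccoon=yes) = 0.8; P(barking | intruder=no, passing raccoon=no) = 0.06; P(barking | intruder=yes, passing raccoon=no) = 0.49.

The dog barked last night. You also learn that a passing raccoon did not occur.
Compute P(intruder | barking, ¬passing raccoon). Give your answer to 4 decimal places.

P(barking | ¬passing raccoon) = 0.06×0.86 + 0.49×0.14 = 0.051600 + 0.068600 = 0.120200
Restricting to configurations with intruder present: 0.49×0.14 = 0.068600.
So P(intruder | barking, ¬passing raccoon) = 0.068600/0.120200 ≈ 0.5707.

P(intruder | barking, ¬passing raccoon) ≈ 0.5707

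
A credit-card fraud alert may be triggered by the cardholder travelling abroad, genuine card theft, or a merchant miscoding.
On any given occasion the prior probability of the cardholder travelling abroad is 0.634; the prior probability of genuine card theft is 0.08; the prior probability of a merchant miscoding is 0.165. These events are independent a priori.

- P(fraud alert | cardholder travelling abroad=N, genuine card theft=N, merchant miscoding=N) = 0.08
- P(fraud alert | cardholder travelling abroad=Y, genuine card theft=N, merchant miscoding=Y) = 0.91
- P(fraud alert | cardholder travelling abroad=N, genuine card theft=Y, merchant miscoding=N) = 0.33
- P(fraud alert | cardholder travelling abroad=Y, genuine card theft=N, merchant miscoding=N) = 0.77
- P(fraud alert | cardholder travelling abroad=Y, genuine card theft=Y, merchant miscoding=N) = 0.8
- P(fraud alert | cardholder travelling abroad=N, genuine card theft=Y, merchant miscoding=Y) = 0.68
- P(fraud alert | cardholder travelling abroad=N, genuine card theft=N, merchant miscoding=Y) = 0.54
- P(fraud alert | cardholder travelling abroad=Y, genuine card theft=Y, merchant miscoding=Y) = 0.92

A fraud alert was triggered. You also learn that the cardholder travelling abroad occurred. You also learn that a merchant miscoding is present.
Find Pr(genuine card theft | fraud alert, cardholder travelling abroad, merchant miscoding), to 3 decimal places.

P(fraud alert | cardholder travelling abroad, merchant miscoding) = 0.91*0.92 + 0.92*0.08 = 0.837200 + 0.073600 = 0.910800
Of this, 0.073600 comes from 0.92*0.08 (the genuine card theft=true cases).
Hence the posterior is 0.073600/0.910800 ≈ 0.081.

Pr(genuine card theft | fraud alert, cardholder travelling abroad, merchant miscoding) ≈ 0.081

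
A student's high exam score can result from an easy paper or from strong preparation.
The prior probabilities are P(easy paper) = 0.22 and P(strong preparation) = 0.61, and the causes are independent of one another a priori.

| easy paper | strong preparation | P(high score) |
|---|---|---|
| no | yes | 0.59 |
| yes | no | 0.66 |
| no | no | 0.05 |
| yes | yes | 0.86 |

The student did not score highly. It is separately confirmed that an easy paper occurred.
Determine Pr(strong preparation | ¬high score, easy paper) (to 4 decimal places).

Pr(strong preparation | ¬high score, easy paper) ≈ 0.3917

P(¬high score | easy paper) = 0.34*0.39 + 0.14*0.61 = 0.132600 + 0.085400 = 0.218000
Of this, 0.085400 comes from 0.14*0.61 (the strong preparation=true cases).
Hence the posterior is 0.085400/0.218000 ≈ 0.3917.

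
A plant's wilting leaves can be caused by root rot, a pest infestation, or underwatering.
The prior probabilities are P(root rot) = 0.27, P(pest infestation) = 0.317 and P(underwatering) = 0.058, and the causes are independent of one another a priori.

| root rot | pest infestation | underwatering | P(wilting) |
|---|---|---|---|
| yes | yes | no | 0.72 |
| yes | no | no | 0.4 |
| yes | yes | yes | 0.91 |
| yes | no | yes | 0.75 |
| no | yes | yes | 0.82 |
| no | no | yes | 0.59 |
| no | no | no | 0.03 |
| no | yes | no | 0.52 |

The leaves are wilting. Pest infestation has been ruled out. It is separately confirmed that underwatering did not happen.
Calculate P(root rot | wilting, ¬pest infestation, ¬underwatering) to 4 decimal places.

Enumerate both values of root rot and weight by the priors:
  P(wilting | ¬pest infestation, ¬underwatering) = 0.03·0.73 + 0.4·0.27
        = 0.021900 + 0.108000 = 0.129900
The terms with root rot present sum to 0.108000, so
  P(root rot | wilting, ¬pest infestation, ¬underwatering) = 0.108000 / 0.129900 ≈ 0.8314

P(root rot | wilting, ¬pest infestation, ¬underwatering) ≈ 0.8314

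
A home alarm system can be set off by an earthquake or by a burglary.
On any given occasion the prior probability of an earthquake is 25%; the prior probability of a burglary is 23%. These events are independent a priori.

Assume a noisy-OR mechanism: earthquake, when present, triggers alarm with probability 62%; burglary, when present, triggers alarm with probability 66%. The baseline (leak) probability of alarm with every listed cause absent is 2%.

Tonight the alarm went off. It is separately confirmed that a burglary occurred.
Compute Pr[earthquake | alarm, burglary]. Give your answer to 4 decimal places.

Pr[earthquake | alarm, burglary] ≈ 0.3039

Under noisy-OR, P(alarm | causes) = 1 − (1−0.02)·∏(1−qᵢ) over the active causes.
Weight on earthquake=true, given the evidence: 0.873384·0.25 = 0.218346
The normalizing constant is 0.6668·0.75 + 0.873384·0.25 = 0.718446
Posterior = 0.218346 / 0.718446 ≈ 0.3039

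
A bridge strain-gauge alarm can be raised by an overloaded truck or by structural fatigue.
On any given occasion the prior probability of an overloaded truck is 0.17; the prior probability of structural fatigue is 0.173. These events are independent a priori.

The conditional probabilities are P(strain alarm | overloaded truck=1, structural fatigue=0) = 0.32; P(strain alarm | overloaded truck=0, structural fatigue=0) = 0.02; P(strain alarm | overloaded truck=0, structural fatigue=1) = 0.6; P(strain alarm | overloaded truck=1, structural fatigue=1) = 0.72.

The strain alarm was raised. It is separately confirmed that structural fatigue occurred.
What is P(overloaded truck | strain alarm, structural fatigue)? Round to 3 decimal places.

P(overloaded truck | strain alarm, structural fatigue) ≈ 0.197

Weight on overloaded truck=true, given the evidence: 0.72·0.17 = 0.122400
The normalizing constant is 0.6·0.83 + 0.72·0.17 = 0.620400
Posterior = 0.122400 / 0.620400 ≈ 0.197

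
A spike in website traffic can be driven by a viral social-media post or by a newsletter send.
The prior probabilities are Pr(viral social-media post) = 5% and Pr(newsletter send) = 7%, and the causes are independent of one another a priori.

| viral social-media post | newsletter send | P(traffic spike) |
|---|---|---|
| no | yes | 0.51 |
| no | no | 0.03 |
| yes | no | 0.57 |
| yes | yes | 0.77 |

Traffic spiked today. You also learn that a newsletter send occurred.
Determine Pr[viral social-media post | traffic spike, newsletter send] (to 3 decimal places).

Weight on viral social-media post=true, given the evidence: 0.77×0.05 = 0.038500
Normalizer over all consistent configurations: 0.51×0.95 + 0.77×0.05 = 0.523000
P(viral social-media post | traffic spike, newsletter send) = 0.038500/0.523000 ≈ 0.074

Pr[viral social-media post | traffic spike, newsletter send] ≈ 0.074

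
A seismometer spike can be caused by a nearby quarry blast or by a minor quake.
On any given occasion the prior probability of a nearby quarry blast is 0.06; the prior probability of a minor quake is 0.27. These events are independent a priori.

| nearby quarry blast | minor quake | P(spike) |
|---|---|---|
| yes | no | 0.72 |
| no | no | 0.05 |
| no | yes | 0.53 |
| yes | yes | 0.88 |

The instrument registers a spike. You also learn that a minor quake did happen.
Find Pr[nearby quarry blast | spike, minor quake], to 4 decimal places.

Pr[nearby quarry blast | spike, minor quake] ≈ 0.0958

P(spike | minor quake) = 0.53×0.94 + 0.88×0.06 = 0.498200 + 0.052800 = 0.551000
Restricting to configurations with nearby quarry blast present: 0.88×0.06 = 0.052800.
P(nearby quarry blast | spike, minor quake) = 0.052800 / 0.551000 ≈ 0.0958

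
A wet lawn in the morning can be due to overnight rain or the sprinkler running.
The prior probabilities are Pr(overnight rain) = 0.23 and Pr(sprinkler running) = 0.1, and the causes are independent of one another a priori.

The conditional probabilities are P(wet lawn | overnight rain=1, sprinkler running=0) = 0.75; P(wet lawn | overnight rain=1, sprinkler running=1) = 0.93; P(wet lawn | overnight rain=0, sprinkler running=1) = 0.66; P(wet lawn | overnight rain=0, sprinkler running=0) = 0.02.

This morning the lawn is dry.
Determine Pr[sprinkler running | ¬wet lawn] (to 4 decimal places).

Pr[sprinkler running | ¬wet lawn] ≈ 0.0366

Weight on sprinkler running=true, given the evidence: 0.026180 + 0.001610 = 0.027790
Normalizer over all consistent configurations: 0.98×0.77×0.9 + 0.34×0.77×0.1 + 0.25×0.23×0.9 + 0.07×0.23×0.1 = 0.758680
P(sprinkler running | ¬wet lawn) = 0.027790/0.758680 ≈ 0.0366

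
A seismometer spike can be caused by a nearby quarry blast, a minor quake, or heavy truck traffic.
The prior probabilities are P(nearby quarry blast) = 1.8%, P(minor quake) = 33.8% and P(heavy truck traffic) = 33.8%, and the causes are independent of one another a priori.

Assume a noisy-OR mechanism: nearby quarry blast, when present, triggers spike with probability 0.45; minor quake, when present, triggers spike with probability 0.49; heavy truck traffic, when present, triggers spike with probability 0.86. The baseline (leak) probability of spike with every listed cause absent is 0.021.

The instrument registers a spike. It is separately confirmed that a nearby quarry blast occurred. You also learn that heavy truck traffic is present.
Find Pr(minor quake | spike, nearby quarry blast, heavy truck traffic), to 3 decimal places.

Pr(minor quake | spike, nearby quarry blast, heavy truck traffic) ≈ 0.347

Under noisy-OR, P(spike | causes) = 1 − (1−0.021)·∏(1−qᵢ) over the active causes.
For the numerator, keep only minor quake=true terms: 0.961555×0.338 = 0.325006
Normalizer over all consistent configurations: 0.924617×0.662 + 0.961555×0.338 = 0.937102
P(minor quake | spike, nearby quarry blast, heavy truck traffic) = 0.325006/0.937102 ≈ 0.347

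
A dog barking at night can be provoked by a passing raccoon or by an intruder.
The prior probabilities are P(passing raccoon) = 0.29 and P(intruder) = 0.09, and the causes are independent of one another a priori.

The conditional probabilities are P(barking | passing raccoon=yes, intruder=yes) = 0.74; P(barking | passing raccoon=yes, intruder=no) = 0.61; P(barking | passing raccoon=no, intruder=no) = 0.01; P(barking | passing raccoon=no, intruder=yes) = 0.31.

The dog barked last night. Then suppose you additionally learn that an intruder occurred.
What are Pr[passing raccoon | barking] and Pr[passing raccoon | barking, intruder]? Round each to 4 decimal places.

Pr[passing raccoon | barking] ≈ 0.8728; Pr[passing raccoon | barking, intruder] ≈ 0.4937

Weight on passing raccoon=true, given the evidence: 0.160979 + 0.019314 = 0.180293
Denominator P(barking): 0.01*0.71*0.91 + 0.31*0.71*0.09 + 0.61*0.29*0.91 + 0.74*0.29*0.09 = 0.206563
Posterior = 0.180293 / 0.206563 ≈ 0.8728

Now condition on the additional information:
For the numerator, keep only passing raccoon=true terms: 0.74×0.29 = 0.214600
Normalizer over all consistent configurations: 0.31×0.71 + 0.74×0.29 = 0.434700
Posterior = 0.214600 / 0.434700 ≈ 0.4937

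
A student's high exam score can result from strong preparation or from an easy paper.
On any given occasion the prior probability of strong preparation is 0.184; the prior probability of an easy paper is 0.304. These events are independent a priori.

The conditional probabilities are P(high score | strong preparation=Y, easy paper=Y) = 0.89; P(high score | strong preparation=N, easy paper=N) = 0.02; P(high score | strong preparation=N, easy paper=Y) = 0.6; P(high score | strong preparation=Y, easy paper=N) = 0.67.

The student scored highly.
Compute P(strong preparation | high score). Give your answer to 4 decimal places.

Weight on strong preparation=true, given the evidence: 0.085803 + 0.049783 = 0.135586
Normalizer over all consistent configurations: 0.02*0.816*0.696 + 0.6*0.816*0.304 + 0.67*0.184*0.696 + 0.89*0.184*0.304 = 0.295783
Posterior = 0.135586 / 0.295783 ≈ 0.4584

P(strong preparation | high score) ≈ 0.4584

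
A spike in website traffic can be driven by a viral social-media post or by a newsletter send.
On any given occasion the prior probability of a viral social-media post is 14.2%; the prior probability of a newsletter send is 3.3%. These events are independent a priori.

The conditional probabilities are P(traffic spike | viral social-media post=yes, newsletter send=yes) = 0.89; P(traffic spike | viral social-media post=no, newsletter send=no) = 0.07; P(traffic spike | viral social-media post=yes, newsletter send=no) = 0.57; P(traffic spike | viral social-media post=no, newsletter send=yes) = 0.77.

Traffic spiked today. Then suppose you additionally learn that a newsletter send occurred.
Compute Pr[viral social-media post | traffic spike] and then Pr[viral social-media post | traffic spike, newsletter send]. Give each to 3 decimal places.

Pr[viral social-media post | traffic spike] ≈ 0.508; Pr[viral social-media post | traffic spike, newsletter send] ≈ 0.161

P(traffic spike) = 0.07×0.858×0.967 + 0.77×0.858×0.033 + 0.57×0.142×0.967 + 0.89×0.142×0.033 = 0.058078 + 0.021802 + 0.078269 + 0.004171 = 0.162320
Of this, 0.082440 comes from 0.078269 + 0.004171 (the viral social-media post=true cases).
So P(viral social-media post | traffic spike) = 0.082440/0.162320 ≈ 0.508.

With the extra evidence:
Weight on viral social-media post=true, given the evidence: 0.89*0.142 = 0.126380
The normalizing constant is 0.77*0.858 + 0.89*0.142 = 0.787040
P(viral social-media post | traffic spike, newsletter send) = 0.126380/0.787040 ≈ 0.161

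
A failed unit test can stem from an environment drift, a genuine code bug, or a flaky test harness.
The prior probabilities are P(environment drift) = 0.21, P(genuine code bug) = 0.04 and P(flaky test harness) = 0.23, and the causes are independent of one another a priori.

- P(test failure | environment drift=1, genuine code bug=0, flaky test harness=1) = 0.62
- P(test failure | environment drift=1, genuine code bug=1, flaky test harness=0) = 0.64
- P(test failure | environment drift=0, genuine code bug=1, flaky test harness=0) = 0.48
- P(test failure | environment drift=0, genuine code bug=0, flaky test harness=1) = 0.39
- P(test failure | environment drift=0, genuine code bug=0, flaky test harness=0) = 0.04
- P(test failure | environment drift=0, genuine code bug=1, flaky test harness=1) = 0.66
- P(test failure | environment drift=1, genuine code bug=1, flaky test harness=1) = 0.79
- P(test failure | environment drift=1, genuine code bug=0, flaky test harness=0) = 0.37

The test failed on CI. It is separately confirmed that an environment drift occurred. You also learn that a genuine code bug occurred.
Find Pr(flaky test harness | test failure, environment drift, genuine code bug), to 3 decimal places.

P(test failure | environment drift, genuine code bug) = 0.64×0.77 + 0.79×0.23 = 0.492800 + 0.181700 = 0.674500
Restricting to configurations with flaky test harness present: 0.79×0.23 = 0.181700.
So P(flaky test harness | test failure, environment drift, genuine code bug) = 0.181700/0.674500 ≈ 0.269.

Pr(flaky test harness | test failure, environment drift, genuine code bug) ≈ 0.269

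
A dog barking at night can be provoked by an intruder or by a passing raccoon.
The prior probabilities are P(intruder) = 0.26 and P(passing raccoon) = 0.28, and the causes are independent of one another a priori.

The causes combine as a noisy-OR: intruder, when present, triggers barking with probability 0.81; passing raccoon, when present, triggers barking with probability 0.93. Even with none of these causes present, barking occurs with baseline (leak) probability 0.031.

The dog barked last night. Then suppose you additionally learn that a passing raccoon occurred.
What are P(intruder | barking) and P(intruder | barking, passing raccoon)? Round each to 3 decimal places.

P(intruder | barking) ≈ 0.517; P(intruder | barking, passing raccoon) ≈ 0.271

Under noisy-OR, P(barking | causes) = 1 − (1−0.031)·∏(1−qᵢ) over the active causes.
Weight on intruder=true, given the evidence: 0.152735 + 0.071862 = 0.224597
Denominator P(barking): 0.031·0.74·0.72 + 0.93217·0.74·0.28 + 0.81589·0.26·0.72 + 0.987112·0.26·0.28 = 0.434260
P(intruder | barking) = 0.224597/0.434260 ≈ 0.517

Now condition on the additional information:
Sum P(barking|·) weighted by the priors over both values of intruder:
  P(barking | passing raccoon) = 0.93217·0.74 + 0.987112·0.26
        = 0.689806 + 0.256649 = 0.946455
Configurations with intruder contribute 0.256649, so
  P(intruder | barking, passing raccoon) = 0.256649 / 0.946455 ≈ 0.271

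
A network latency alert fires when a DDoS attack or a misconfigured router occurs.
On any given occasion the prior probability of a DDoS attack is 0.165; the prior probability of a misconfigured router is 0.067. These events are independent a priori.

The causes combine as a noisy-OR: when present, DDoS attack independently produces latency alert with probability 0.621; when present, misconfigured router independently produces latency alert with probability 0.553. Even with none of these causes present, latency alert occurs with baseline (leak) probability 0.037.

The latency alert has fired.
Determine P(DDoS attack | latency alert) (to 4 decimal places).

Under noisy-OR, P(latency alert | causes) = 1 − (1−0.037)·∏(1−qᵢ) over the active causes.
Enumerate the 4 (DDoS attack, misconfigured router) configurations and weight by the priors:
  P(latency alert) = 0.037*0.835*0.933 + 0.569539*0.835*0.067 + 0.635023*0.165*0.933 + 0.836855*0.165*0.067
        = 0.028825 + 0.031863 + 0.097759 + 0.009251 = 0.167698
The terms with DDoS attack present sum to 0.107010, so
  P(DDoS attack | latency alert) = 0.107010 / 0.167698 ≈ 0.6381

P(DDoS attack | latency alert) ≈ 0.6381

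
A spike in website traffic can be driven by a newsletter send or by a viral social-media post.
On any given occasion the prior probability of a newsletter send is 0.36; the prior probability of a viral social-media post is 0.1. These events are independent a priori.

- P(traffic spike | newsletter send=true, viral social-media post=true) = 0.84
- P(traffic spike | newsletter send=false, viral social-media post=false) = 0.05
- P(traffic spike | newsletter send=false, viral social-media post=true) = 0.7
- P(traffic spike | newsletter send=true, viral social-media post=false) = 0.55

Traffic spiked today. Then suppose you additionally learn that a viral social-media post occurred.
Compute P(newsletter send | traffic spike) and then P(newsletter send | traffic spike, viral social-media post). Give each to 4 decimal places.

P(newsletter send | traffic spike) ≈ 0.7390; P(newsletter send | traffic spike, viral social-media post) ≈ 0.4030

By total probability over the 4 (newsletter send, viral social-media post) configurations:
  P(traffic spike) = 0.05×0.64×0.9 + 0.7×0.64×0.1 + 0.55×0.36×0.9 + 0.84×0.36×0.1
        = 0.028800 + 0.044800 + 0.178200 + 0.030240 = 0.282040
Configurations with newsletter send contribute 0.208440, so
  P(newsletter send | traffic spike) = 0.208440 / 0.282040 ≈ 0.7390

Now also conditioning on viral social-media post=true:
P(traffic spike | viral social-media post) = 0.7×0.64 + 0.84×0.36 = 0.448000 + 0.302400 = 0.750400
The newsletter send-present share is 0.84×0.36 = 0.302400.
Hence the posterior is 0.302400/0.750400 ≈ 0.4030.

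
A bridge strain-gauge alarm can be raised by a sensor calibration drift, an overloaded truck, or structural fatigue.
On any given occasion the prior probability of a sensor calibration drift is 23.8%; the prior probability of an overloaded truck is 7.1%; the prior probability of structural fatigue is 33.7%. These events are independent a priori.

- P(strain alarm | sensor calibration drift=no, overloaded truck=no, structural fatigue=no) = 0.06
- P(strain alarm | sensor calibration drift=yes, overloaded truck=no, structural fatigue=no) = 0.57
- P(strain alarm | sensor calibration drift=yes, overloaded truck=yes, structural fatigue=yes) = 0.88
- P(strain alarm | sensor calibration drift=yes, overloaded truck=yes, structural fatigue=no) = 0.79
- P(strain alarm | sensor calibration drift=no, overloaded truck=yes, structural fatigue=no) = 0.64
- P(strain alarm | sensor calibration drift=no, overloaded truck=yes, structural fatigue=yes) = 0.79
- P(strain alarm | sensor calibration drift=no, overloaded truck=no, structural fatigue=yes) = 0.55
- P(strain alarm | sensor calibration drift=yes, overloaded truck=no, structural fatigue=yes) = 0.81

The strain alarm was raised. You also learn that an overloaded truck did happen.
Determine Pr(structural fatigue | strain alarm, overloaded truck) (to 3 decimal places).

Numerator (weight on configurations with structural fatigue): 0.202867 + 0.070581 = 0.273448
Normalizer over all consistent configurations: 0.64×0.762×0.663 + 0.79×0.762×0.337 + 0.79×0.238×0.663 + 0.88×0.238×0.337 = 0.721437
P(structural fatigue | strain alarm, overloaded truck) = 0.273448/0.721437 ≈ 0.379

Pr(structural fatigue | strain alarm, overloaded truck) ≈ 0.379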